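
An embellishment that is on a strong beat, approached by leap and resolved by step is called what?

Approach: by leap. Departure: by step. Metric position: strong.
Leap in, step out, in a metrically strong position — an appoggiatura. (It is the mirror image of the escape tone, which steps in and leaps out from a weak position.)

Appoggiatura.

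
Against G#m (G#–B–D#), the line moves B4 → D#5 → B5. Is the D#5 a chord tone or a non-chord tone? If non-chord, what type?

Chord tone (the fifth of G# minor triad).

G# minor triad contains G#, B, D#; D# is the fifth, so it is a chord tone.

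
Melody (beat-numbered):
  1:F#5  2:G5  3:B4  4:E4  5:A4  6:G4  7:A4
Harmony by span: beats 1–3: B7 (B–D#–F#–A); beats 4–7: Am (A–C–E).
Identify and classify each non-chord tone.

The harmony at that moment is B dominant seventh chord (B, D#, F#, A); G5 is not a chord tone.
It is approached by step up from F#5 and left by leap down to B4.
Step in, leap out — an escape tone.
The harmony at that moment is A minor triad (A, C, E); G4 is not a chord tone.
It is approached by step down from A4 and left by step up to A4.
Step away and step back to the same note — a neighbor tone (lower neighbor).

G5 (beat 2) — escape tone; G4 (beat 6) — neighbor tone.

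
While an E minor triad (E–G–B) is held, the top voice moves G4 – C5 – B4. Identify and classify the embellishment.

C5 is an appoggiatura.

The harmony at that moment is E minor triad (E, G, B); C5 is not a chord tone.
It is approached by leap up from G4 and left by step down to B4.
Leap in, step out — an appoggiatura.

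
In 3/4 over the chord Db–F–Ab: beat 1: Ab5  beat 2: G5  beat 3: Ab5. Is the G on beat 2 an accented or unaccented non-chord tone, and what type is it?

The harmony at that moment is Db major triad (Db, F, Ab); G5 is not a chord tone.
It is approached by step down from Ab5 and left by step up to Ab5.
Step away and step back to the same note — a neighbor tone (lower neighbor).
It falls on a weak beat, so it is unaccented.

Unaccented neighbor tone.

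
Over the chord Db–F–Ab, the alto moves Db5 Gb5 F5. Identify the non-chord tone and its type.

The harmony at that moment is Db major triad (Db, F, Ab); Gb5 is not a chord tone.
It is approached by leap up from Db5 and left by step down to F5.
Leap in, step out — an appoggiatura.

Gb5 is an appoggiatura.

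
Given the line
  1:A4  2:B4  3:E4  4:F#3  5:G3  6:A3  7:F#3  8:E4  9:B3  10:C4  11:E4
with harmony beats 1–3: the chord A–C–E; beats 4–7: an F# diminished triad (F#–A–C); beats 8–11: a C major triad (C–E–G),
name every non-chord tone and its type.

B4 (beat 2) — escape tone; G3 (beat 5) — passing tone; B3 (beat 9) — appoggiatura.

The harmony at that moment is A minor triad (A, C, E); B4 is not a chord tone.
It is approached by step up from A4 and left by leap down to E4.
Step in, leap out — an escape tone.
The harmony at that moment is F# diminished triad (F#, A, C); G3 is not a chord tone.
It is approached by step up from F#3 and left by step up to A3.
Step in, step out in the same direction — a passing tone.
The harmony at that moment is C major triad (C, E, G); B3 is not a chord tone.
It is approached by leap down from E4 and left by step up to C4.
Leap in, step out — an appoggiatura.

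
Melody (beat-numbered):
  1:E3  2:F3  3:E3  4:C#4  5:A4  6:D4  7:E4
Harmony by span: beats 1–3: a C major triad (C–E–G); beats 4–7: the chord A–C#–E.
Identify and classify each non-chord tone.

F3 (beat 2) — neighbor tone; D4 (beat 6) — appoggiatura.

The harmony at that moment is C major triad (C, E, G); F3 is not a chord tone.
It is approached by step up from E3 and left by step down to E3.
Step away and step back to the same note — a neighbor tone (upper neighbor).
The harmony at that moment is A major triad (A, C#, E); D4 is not a chord tone.
It is approached by leap down from A4 and left by step up to E4.
Leap in, step out — an appoggiatura.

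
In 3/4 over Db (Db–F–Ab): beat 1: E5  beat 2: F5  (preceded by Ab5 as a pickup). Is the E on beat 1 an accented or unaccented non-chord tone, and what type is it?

The harmony at that moment is Db major triad (Db, F, Ab); E5 is not a chord tone.
It is approached by leap down from Ab5 and left by step up to F5.
Leap in, step out — an appoggiatura.
It falls on the downbeat, so it is accented.

Accented appoggiatura.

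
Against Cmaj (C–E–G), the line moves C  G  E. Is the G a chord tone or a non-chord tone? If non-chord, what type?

Chord tone (the fifth of C major triad).

C major triad contains C, E, G; G is the fifth, so it is a chord tone.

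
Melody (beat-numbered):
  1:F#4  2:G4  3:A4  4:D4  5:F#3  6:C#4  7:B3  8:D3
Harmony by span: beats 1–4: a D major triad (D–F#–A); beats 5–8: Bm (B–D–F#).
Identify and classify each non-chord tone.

G4 (beat 2) — passing tone; C#4 (beat 6) — appoggiatura.

The harmony at that moment is D major triad (D, F#, A); G4 is not a chord tone.
It is approached by step up from F#4 and left by step up to A4.
Step in, step out in the same direction — a passing tone.
The harmony at that moment is B minor triad (B, D, F#); C#4 is not a chord tone.
It is approached by leap up from F#3 and left by step down to B3.
Leap in, step out — an appoggiatura.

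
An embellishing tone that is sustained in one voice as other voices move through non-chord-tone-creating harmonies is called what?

Pedal tone.

Approach: none. Departure: none — a single pitch is sustained while the chords change around it, passing through harmonies that do not contain it.
No melodic motion at all; the dissonance is created entirely by the moving harmonies against the stationary note — a pedal tone (pedal point).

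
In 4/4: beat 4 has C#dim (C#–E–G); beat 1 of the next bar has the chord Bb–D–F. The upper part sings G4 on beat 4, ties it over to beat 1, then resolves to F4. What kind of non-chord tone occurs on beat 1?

The harmony at that moment is Bb major triad (Bb, D, F); G4 is not a chord tone.
It is held over (the same pitch as the preceding G4) and left by step down to F4.
Held over from the previous chord and resolving down by step — a suspension.

Suspension.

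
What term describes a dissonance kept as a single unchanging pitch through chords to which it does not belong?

Approach: none. Departure: none — a single pitch is sustained while the chords change around it, passing through harmonies that do not contain it.
No melodic motion at all; the dissonance is created entirely by the moving harmonies against the stationary note — a pedal tone (pedal point).

Pedal tone.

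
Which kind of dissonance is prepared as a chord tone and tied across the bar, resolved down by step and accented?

Suspension.

Approach: by preparation — the pitch is first a chord tone, then held (tied or repeated) while the harmony changes under it. Departure: down by step. Metric position: strong.
A prepared dissonance that resolves downward by step — a suspension. (The same figure resolving upward would be a retardation.)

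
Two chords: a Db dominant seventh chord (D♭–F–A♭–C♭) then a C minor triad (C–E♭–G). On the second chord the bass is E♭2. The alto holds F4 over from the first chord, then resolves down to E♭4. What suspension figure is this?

9–8 suspension.

At the second chord the bass is E♭2. The suspended F4 lies a ninth above the bass; after resolving down by step to E♭4, the interval above the bass becomes an octave.
Suspension figures are named by those two intervals: 9–8.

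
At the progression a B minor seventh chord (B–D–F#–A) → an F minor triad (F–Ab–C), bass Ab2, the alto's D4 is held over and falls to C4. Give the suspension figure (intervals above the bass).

At the second chord the bass is Ab2. The suspended D4 lies a fourth above the bass; after resolving down by step to C4, the interval above the bass becomes a third.
Suspension figures are named by those two intervals: 4–3.

4–3 suspension.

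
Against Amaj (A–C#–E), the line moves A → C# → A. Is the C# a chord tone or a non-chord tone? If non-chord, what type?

Chord tone (the third of A major triad).

A major triad contains A, C#, E; C# is the third, so it is a chord tone.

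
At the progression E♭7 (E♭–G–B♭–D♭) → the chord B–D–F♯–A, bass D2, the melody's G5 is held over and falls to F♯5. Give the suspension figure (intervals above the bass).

4–3 suspension.

At the second chord the bass is D2. The suspended G5 lies a fourth above the bass; after resolving down by step to F♯5, the interval above the bass becomes a third.
Suspension figures are named by those two intervals: 4–3.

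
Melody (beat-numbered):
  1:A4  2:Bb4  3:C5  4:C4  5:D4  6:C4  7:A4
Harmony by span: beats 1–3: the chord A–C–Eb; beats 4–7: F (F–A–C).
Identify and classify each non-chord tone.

Bb4 (beat 2) — passing tone; D4 (beat 5) — neighbor tone.

The harmony at that moment is A diminished triad (A, C, Eb); Bb4 is not a chord tone.
It is approached by step up from A4 and left by step up to C5.
Step in, step out in the same direction — a passing tone.
The harmony at that moment is F major triad (F, A, C); D4 is not a chord tone.
It is approached by step up from C4 and left by step down to C4.
Step away and step back to the same note — a neighbor tone (upper neighbor).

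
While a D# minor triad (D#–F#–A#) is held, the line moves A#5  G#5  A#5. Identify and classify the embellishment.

The harmony at that moment is D# minor triad (D#, F#, A#); G#5 is not a chord tone.
It is approached by step down from A#5 and left by step up to A#5.
Step away and step back to the same note — a neighbor tone (lower neighbor).

G#5 is a neighbor tone.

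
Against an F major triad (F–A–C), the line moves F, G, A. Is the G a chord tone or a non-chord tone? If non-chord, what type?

The harmony at that moment is F major triad (F, A, C); G is not a chord tone.
It is approached by step up from F and left by step up to A.
Step in, step out in the same direction — a passing tone.

Non-chord tone — a passing tone.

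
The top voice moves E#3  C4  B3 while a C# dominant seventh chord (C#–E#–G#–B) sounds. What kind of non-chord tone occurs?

C4 is an appoggiatura.

The harmony at that moment is C# dominant seventh chord (C#, E#, G#, B); C4 is not a chord tone.
It is approached by leap up from E#3 and left by step down to B3.
Leap in, step out — an appoggiatura.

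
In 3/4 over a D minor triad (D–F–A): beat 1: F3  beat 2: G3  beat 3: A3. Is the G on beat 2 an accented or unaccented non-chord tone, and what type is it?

The harmony at that moment is D minor triad (D, F, A); G3 is not a chord tone.
It is approached by step up from F3 and left by step up to A3.
Step in, step out in the same direction — a passing tone.
It falls on a weak beat, so it is unaccented.

Unaccented passing tone.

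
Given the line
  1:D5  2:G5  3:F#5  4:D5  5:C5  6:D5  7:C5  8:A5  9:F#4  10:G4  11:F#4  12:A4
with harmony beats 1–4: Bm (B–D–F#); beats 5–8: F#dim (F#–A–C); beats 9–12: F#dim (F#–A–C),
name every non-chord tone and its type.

G5 (beat 2) — appoggiatura; D5 (beat 6) — neighbor tone; G4 (beat 10) — neighbor tone.

The harmony at that moment is B minor triad (B, D, F#); G5 is not a chord tone.
It is approached by leap up from D5 and left by step down to F#5.
Leap in, step out — an appoggiatura.
The harmony at that moment is F# diminished triad (F#, A, C); D5 is not a chord tone.
It is approached by step up from C5 and left by step down to C5.
Step away and step back to the same note — a neighbor tone (upper neighbor).
The harmony at that moment is F# diminished triad (F#, A, C); G4 is not a chord tone.
It is approached by step up from F#4 and left by step down to F#4.
Step away and step back to the same note — a neighbor tone (upper neighbor).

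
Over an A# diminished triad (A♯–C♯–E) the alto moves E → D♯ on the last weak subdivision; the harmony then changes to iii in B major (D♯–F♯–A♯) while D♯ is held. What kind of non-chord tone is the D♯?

D♯ is an anticipation.

The harmony at that moment is A♯ diminished triad (A♯, C♯, E); D♯ is not a chord tone.
It is approached by step down from E and then sustained as the same pitch into the next harmony.
Arriving early and becoming a chord tone when the harmony changes — an anticipation.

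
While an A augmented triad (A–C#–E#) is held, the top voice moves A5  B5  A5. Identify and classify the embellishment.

The harmony at that moment is A augmented triad (A, C#, E#); B5 is not a chord tone.
It is approached by step up from A5 and left by step down to A5.
Step away and step back to the same note — a neighbor tone (upper neighbor).

B5 is a neighbor tone.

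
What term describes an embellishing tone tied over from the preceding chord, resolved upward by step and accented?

Retardation.

Approach: by preparation — the pitch is first a chord tone, then held (tied or repeated) while the harmony changes under it. Departure: up by step. Metric position: strong.
A prepared dissonance that resolves upward by step — a retardation. (The same figure resolving downward would be a suspension.)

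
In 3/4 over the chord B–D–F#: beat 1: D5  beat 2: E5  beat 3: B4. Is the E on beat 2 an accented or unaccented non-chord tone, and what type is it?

The harmony at that moment is B minor triad (B, D, F#); E5 is not a chord tone.
It is approached by step up from D5 and left by leap down to B4.
Step in, leap out — an escape tone.
It falls on a weak beat, so it is unaccented.

Unaccented escape tone.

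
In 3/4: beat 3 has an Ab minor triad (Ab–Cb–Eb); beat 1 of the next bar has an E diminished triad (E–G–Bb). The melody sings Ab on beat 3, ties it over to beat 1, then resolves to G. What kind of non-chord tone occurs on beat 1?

Suspension.

The harmony at that moment is E diminished triad (E, G, Bb); Ab is not a chord tone.
It is held over (the same pitch as the preceding Ab) and left by step down to G.
Held over from the previous chord and resolving down by step — a suspension.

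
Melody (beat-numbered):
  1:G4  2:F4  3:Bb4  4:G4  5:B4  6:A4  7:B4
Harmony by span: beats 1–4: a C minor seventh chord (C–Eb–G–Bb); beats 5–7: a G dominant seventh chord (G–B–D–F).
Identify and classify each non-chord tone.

F4 (beat 2) — escape tone; A4 (beat 6) — neighbor tone.

The harmony at that moment is C minor seventh chord (C, Eb, G, Bb); F4 is not a chord tone.
It is approached by step down from G4 and left by leap up to Bb4.
Step in, leap out — an escape tone.
The harmony at that moment is G dominant seventh chord (G, B, D, F); A4 is not a chord tone.
It is approached by step down from B4 and left by step up to B4.
Step away and step back to the same note — a neighbor tone (lower neighbor).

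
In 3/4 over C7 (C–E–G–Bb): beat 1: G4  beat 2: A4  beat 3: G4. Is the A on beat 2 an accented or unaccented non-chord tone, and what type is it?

Unaccented neighbor tone.

The harmony at that moment is C dominant seventh chord (C, E, G, Bb); A4 is not a chord tone.
It is approached by step up from G4 and left by step down to G4.
Step away and step back to the same note — a neighbor tone (upper neighbor).
It falls on a weak beat, so it is unaccented.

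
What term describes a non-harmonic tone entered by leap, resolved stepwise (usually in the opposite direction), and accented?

Approach: by leap. Departure: by step. Metric position: strong.
Leap in, step out, in a metrically strong position — an appoggiatura. (It is the mirror image of the escape tone, which steps in and leaps out from a weak position.)

Appoggiatura.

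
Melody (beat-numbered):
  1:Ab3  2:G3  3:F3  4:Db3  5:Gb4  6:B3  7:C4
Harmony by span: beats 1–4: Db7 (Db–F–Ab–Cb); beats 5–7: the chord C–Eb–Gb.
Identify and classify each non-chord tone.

The harmony at that moment is Db dominant seventh chord (Db, F, Ab, Cb); G3 is not a chord tone.
It is approached by step down from Ab3 and left by step down to F3.
Step in, step out in the same direction — a passing tone.
The harmony at that moment is C diminished triad (C, Eb, Gb); B3 is not a chord tone.
It is approached by leap down from Gb4 and left by step up to C4.
Leap in, step out — an appoggiatura.

G3 (beat 2) — passing tone; B3 (beat 6) — appoggiatura.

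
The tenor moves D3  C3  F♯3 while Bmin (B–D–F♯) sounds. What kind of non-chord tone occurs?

C3 is an escape tone.

The harmony at that moment is B minor triad (B, D, F♯); C3 is not a chord tone.
It is approached by step down from D3 and left by leap up to F♯3.
Step in, leap out — an escape tone.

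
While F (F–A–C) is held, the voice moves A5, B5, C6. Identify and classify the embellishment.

B5 is a passing tone.

The harmony at that moment is F major triad (F, A, C); B5 is not a chord tone.
It is approached by step up from A5 and left by step up to C6.
Step in, step out in the same direction — a passing tone.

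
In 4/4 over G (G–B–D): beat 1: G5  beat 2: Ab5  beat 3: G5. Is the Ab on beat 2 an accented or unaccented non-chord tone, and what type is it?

The harmony at that moment is G major triad (G, B, D); Ab5 is not a chord tone.
It is approached by step up from G5 and left by step down to G5.
Step away and step back to the same note — a neighbor tone (upper neighbor).
It falls on a weak beat, so it is unaccented.

Unaccented neighbor tone.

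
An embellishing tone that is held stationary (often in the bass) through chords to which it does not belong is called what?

Pedal tone.

Approach: none. Departure: none — a single pitch is sustained while the chords change around it, passing through harmonies that do not contain it.
No melodic motion at all; the dissonance is created entirely by the moving harmonies against the stationary note — a pedal tone (pedal point).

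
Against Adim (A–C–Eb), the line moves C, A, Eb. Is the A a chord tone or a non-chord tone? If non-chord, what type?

A diminished triad contains A, C, Eb; A is the root, so it is a chord tone.

Chord tone (the root of A diminished triad).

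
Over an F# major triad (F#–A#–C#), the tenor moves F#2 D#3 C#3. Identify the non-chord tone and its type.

The harmony at that moment is F# major triad (F#, A#, C#); D#3 is not a chord tone.
It is approached by leap up from F#2 and left by step down to C#3.
Leap in, step out — an appoggiatura.

D#3 is an appoggiatura.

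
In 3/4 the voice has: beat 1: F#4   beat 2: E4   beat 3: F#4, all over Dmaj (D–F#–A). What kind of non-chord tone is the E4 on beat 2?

Lower neighbor tone.

The harmony at that moment is D major triad (D, F#, A); E4 is not a chord tone.
It is approached by step down from F#4 and left by step up to F#4.
Step away and step back to the same note — a neighbor tone (lower neighbor).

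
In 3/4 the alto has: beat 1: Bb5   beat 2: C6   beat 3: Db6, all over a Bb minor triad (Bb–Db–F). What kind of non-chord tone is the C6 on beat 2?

Passing tone.

The harmony at that moment is Bb minor triad (Bb, Db, F); C6 is not a chord tone.
It is approached by step up from Bb5 and left by step up to Db6.
Step in, step out in the same direction — a passing tone.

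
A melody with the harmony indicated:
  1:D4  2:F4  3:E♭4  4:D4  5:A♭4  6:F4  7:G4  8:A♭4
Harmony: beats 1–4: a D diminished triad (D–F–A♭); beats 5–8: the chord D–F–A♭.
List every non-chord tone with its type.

The harmony at that moment is D diminished triad (D, F, A♭); E♭4 is not a chord tone.
It is approached by step down from F4 and left by step down to D4.
Step in, step out in the same direction — a passing tone.
The harmony at that moment is D diminished triad (D, F, A♭); G4 is not a chord tone.
It is approached by step up from F4 and left by step up to A♭4.
Step in, step out in the same direction — a passing tone.

E♭4 (beat 3) — passing tone; G4 (beat 7) — passing tone.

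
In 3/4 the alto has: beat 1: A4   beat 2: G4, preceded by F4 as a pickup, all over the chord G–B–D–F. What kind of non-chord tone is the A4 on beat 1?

Appoggiatura.

The harmony at that moment is G dominant seventh chord (G, B, D, F); A4 is not a chord tone.
It is approached by leap up from F4 and left by step down to G4.
Leap in, step out, metrically accented — an appoggiatura.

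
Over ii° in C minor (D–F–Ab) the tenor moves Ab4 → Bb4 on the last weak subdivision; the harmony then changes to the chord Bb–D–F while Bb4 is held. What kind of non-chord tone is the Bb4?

Bb4 is an anticipation.

The harmony at that moment is D diminished triad (D, F, Ab); Bb4 is not a chord tone.
It is approached by step up from Ab4 and then sustained as the same pitch into the next harmony.
Arriving early and becoming a chord tone when the harmony changes — an anticipation.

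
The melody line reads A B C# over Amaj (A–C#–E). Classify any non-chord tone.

The harmony at that moment is A major triad (A, C#, E); B is not a chord tone.
It is approached by step up from A and left by step up to C#.
Step in, step out in the same direction — a passing tone.

B is a passing tone.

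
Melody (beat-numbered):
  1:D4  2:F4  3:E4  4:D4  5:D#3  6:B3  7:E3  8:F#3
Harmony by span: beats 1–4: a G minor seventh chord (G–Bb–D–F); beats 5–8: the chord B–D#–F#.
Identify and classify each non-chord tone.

The harmony at that moment is G minor seventh chord (G, Bb, D, F); E4 is not a chord tone.
It is approached by step down from F4 and left by step down to D4.
Step in, step out in the same direction — a passing tone.
The harmony at that moment is B major triad (B, D#, F#); E3 is not a chord tone.
It is approached by leap down from B3 and left by step up to F#3.
Leap in, step out — an appoggiatura.

E4 (beat 3) — passing tone; E3 (beat 7) — appoggiatura.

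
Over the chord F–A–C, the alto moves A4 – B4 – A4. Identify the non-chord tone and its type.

B4 is a neighbor tone.

The harmony at that moment is F major triad (F, A, C); B4 is not a chord tone.
It is approached by step up from A4 and left by step down to A4.
Step away and step back to the same note — a neighbor tone (upper neighbor).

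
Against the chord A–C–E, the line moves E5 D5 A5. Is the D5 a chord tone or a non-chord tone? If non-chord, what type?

The harmony at that moment is A minor triad (A, C, E); D5 is not a chord tone.
It is approached by step down from E5 and left by leap up to A5.
Step in, leap out — an escape tone.

Non-chord tone — an escape tone.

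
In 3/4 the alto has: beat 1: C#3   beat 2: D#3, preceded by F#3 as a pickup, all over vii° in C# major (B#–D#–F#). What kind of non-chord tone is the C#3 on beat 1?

Appoggiatura.

The harmony at that moment is B# diminished triad (B#, D#, F#); C#3 is not a chord tone.
It is approached by leap down from F#3 and left by step up to D#3.
Leap in, step out, metrically accented — an appoggiatura.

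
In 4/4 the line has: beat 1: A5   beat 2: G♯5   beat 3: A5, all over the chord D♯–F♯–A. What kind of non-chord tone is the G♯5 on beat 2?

Lower neighbor tone.

The harmony at that moment is D♯ diminished triad (D♯, F♯, A); G♯5 is not a chord tone.
It is approached by step down from A5 and left by step up to A5.
Step away and step back to the same note — a neighbor tone (lower neighbor).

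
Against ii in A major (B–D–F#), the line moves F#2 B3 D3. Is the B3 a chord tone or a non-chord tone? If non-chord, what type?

B minor triad contains B, D, F#; B is the root, so it is a chord tone.

Chord tone (the root of B minor triad).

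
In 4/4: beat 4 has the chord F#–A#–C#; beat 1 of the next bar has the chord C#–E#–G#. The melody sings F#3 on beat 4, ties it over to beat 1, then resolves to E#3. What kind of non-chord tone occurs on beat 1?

The harmony at that moment is C# major triad (C#, E#, G#); F#3 is not a chord tone.
It is held over (the same pitch as the preceding F#3) and left by step down to E#3.
Held over from the previous chord and resolving down by step — a suspension.

Suspension.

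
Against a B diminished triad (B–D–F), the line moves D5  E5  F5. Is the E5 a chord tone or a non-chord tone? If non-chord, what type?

Non-chord tone — a passing tone.

The harmony at that moment is B diminished triad (B, D, F); E5 is not a chord tone.
It is approached by step up from D5 and left by step up to F5.
Step in, step out in the same direction — a passing tone.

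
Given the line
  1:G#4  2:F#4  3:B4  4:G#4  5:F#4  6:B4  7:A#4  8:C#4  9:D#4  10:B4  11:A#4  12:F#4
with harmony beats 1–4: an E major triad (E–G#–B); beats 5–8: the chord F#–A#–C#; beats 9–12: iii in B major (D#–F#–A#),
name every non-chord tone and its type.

The harmony at that moment is E major triad (E, G#, B); F#4 is not a chord tone.
It is approached by step down from G#4 and left by leap up to B4.
Step in, leap out — an escape tone.
The harmony at that moment is F# major triad (F#, A#, C#); B4 is not a chord tone.
It is approached by leap up from F#4 and left by step down to A#4.
Leap in, step out — an appoggiatura.
The harmony at that moment is D# minor triad (D#, F#, A#); B4 is not a chord tone.
It is approached by leap up from D#4 and left by step down to A#4.
Leap in, step out — an appoggiatura.

F#4 (beat 2) — escape tone; B4 (beat 6) — appoggiatura; B4 (beat 10) — appoggiatura.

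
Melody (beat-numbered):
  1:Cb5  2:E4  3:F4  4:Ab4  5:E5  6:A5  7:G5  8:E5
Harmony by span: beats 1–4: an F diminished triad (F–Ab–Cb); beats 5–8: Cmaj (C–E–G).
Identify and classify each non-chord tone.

E4 (beat 2) — appoggiatura; A5 (beat 6) — appoggiatura.

The harmony at that moment is F diminished triad (F, Ab, Cb); E4 is not a chord tone.
It is approached by leap down from Cb5 and left by step up to F4.
Leap in, step out — an appoggiatura.
The harmony at that moment is C major triad (C, E, G); A5 is not a chord tone.
It is approached by leap up from E5 and left by step down to G5.
Leap in, step out — an appoggiatura.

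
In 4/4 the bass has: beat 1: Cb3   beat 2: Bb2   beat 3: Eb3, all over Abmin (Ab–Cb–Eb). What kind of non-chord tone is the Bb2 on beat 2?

The harmony at that moment is Ab minor triad (Ab, Cb, Eb); Bb2 is not a chord tone.
It is approached by step down from Cb3 and left by leap up to Eb3.
Step in, leap out, on a weak beat — an escape tone.

Escape tone.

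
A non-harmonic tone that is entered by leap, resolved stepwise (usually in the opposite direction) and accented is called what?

Approach: by leap. Departure: by step. Metric position: strong.
Leap in, step out, in a metrically strong position — an appoggiatura. (It is the mirror image of the escape tone, which steps in and leaps out from a weak position.)

Appoggiatura.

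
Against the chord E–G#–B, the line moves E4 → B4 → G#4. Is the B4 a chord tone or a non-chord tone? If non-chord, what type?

Chord tone (the fifth of E major triad).

E major triad contains E, G#, B; B is the fifth, so it is a chord tone.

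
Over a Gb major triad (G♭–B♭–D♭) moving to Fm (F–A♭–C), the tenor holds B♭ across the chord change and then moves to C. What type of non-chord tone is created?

B♭ is a retardation.

The harmony at that moment is F minor triad (F, A♭, C); B♭ is not a chord tone.
It is held over (the same pitch as the preceding B♭) and left by step up to C.
Held over from the previous chord and resolving up by step — a retardation.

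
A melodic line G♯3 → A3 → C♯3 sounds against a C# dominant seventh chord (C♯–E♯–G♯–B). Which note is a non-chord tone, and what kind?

The harmony at that moment is C♯ dominant seventh chord (C♯, E♯, G♯, B); A3 is not a chord tone.
It is approached by step up from G♯3 and left by leap down to C♯3.
Step in, leap out — an escape tone.

A3 is an escape tone.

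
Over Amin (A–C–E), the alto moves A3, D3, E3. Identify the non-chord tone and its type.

D3 is an appoggiatura.

The harmony at that moment is A minor triad (A, C, E); D3 is not a chord tone.
It is approached by leap down from A3 and left by step up to E3.
Leap in, step out — an appoggiatura.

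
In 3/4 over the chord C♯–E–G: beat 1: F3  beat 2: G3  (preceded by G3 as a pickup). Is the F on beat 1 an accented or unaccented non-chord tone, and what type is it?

Accented neighbor tone.

The harmony at that moment is C♯ diminished triad (C♯, E, G); F3 is not a chord tone.
It is approached by step down from G3 and left by step up to G3.
Step away and step back to the same note — a neighbor tone (lower neighbor).
It falls on the downbeat, so it is accented.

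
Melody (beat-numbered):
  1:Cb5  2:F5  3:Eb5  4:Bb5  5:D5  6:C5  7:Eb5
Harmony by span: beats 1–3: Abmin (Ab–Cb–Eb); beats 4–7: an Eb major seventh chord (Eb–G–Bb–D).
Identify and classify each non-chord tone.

The harmony at that moment is Ab minor triad (Ab, Cb, Eb); F5 is not a chord tone.
It is approached by leap up from Cb5 and left by step down to Eb5.
Leap in, step out — an appoggiatura.
The harmony at that moment is Eb major seventh chord (Eb, G, Bb, D); C5 is not a chord tone.
It is approached by step down from D5 and left by leap up to Eb5.
Step in, leap out — an escape tone.

F5 (beat 2) — appoggiatura; C5 (beat 6) — escape tone.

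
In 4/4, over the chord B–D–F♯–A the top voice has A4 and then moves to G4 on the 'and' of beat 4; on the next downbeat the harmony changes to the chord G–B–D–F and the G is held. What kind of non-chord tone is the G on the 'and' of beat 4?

Anticipation.

The harmony at that moment is B minor seventh chord (B, D, F♯, A); G4 is not a chord tone.
It is approached by step down from A4 and then sustained as the same pitch into the next harmony.
Arriving early and becoming a chord tone when the harmony changes — an anticipation.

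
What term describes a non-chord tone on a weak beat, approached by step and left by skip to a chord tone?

Approach: by step. Departure: by leap. Metric position: weak.
Step in, leap out, from a weak position — an escape tone (échappée). (It is the mirror image of the appoggiatura, which leaps in and steps out on a strong beat.)

Escape tone.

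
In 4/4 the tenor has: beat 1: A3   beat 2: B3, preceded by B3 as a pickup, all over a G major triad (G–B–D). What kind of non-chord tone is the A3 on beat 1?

The harmony at that moment is G major triad (G, B, D); A3 is not a chord tone.
It is approached by step down from B3 and left by step up to B3.
Step away and step back to the same note — a neighbor tone (lower neighbor).

Lower neighbor tone.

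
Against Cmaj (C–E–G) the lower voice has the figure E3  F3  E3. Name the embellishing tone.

F3 is a neighbor tone.

The harmony at that moment is C major triad (C, E, G); F3 is not a chord tone.
It is approached by step up from E3 and left by step down to E3.
Step away and step back to the same note — a neighbor tone (upper neighbor).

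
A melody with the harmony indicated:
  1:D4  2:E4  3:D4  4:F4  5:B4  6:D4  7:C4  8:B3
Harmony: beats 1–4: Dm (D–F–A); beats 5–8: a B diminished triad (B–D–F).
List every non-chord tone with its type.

The harmony at that moment is D minor triad (D, F, A); E4 is not a chord tone.
It is approached by step up from D4 and left by step down to D4.
Step away and step back to the same note — a neighbor tone (upper neighbor).
The harmony at that moment is B diminished triad (B, D, F); C4 is not a chord tone.
It is approached by step down from D4 and left by step down to B3.
Step in, step out in the same direction — a passing tone.

E4 (beat 2) — neighbor tone; C4 (beat 7) — passing tone.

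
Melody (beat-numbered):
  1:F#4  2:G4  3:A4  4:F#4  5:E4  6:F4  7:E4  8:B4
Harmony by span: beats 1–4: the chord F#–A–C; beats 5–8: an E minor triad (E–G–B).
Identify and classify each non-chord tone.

G4 (beat 2) — passing tone; F4 (beat 6) — neighbor tone.

The harmony at that moment is F# diminished triad (F#, A, C); G4 is not a chord tone.
It is approached by step up from F#4 and left by step up to A4.
Step in, step out in the same direction — a passing tone.
The harmony at that moment is E minor triad (E, G, B); F4 is not a chord tone.
It is approached by step up from E4 and left by step down to E4.
Step away and step back to the same note — a neighbor tone (upper neighbor).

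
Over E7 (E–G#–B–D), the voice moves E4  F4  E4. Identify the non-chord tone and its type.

The harmony at that moment is E dominant seventh chord (E, G#, B, D); F4 is not a chord tone.
It is approached by step up from E4 and left by step down to E4.
Step away and step back to the same note — a neighbor tone (upper neighbor).

F4 is a neighbor tone.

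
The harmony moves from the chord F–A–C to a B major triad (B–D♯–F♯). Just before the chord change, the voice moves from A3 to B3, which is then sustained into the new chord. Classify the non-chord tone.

B3 is an anticipation.

The harmony at that moment is F major triad (F, A, C); B3 is not a chord tone.
It is approached by step up from A3 and then sustained as the same pitch into the next harmony.
Arriving early and becoming a chord tone when the harmony changes — an anticipation.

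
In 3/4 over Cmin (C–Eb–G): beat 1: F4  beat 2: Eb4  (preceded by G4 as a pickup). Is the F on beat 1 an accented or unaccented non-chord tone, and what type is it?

Accented passing tone.

The harmony at that moment is C minor triad (C, Eb, G); F4 is not a chord tone.
It is approached by step down from G4 and left by step down to Eb4.
Step in, step out in the same direction — a passing tone.
It falls on the downbeat, so it is accented.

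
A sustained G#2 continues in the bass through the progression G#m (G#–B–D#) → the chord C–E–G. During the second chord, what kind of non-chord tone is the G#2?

Pedal tone (pedal point).

The harmony at that moment is C major triad (C, E, G); G#2 is not a chord tone.
It is held over (the same pitch as the preceding G#2) and then sustained as the same pitch into the next harmony.
Sustained through a change of harmony — a pedal tone.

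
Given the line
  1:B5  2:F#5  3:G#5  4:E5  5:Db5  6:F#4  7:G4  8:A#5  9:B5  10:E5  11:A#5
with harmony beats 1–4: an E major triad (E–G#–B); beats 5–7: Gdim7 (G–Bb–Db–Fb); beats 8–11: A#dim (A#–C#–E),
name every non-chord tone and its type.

F#5 (beat 2) — appoggiatura; F#4 (beat 6) — appoggiatura; B5 (beat 9) — escape tone.

The harmony at that moment is E major triad (E, G#, B); F#5 is not a chord tone.
It is approached by leap down from B5 and left by step up to G#5.
Leap in, step out — an appoggiatura.
The harmony at that moment is G diminished seventh chord (G, Bb, Db, Fb); F#4 is not a chord tone.
It is approached by leap down from Db5 and left by step up to G4.
Leap in, step out — an appoggiatura.
The harmony at that moment is A# diminished triad (A#, C#, E); B5 is not a chord tone.
It is approached by step up from A#5 and left by leap down to E5.
Step in, leap out — an escape tone.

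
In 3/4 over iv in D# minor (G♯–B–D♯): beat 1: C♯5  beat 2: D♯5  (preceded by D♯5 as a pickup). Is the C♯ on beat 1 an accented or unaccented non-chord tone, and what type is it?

Accented neighbor tone.

The harmony at that moment is G♯ minor triad (G♯, B, D♯); C♯5 is not a chord tone.
It is approached by step down from D♯5 and left by step up to D♯5.
Step away and step back to the same note — a neighbor tone (lower neighbor).
It falls on the downbeat, so it is accented.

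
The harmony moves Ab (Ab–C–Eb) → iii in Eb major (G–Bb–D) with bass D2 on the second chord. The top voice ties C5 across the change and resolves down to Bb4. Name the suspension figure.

At the second chord the bass is D2. The suspended C5 lies a seventh above the bass; after resolving down by step to Bb4, the interval above the bass becomes a sixth.
Suspension figures are named by those two intervals: 7–6.

7–6 suspension.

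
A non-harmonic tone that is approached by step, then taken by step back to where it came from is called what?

Neighbor tone.

Approach: by step. Departure: by step in the opposite direction, back to the starting pitch.
Stepwise on both sides but reversing to return to the same chord tone — a neighbor tone. (Had it continued onward in the same direction it would be a passing tone instead.)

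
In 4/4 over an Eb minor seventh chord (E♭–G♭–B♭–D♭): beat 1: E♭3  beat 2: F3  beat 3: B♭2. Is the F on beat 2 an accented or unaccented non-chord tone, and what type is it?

Unaccented escape tone.

The harmony at that moment is E♭ minor seventh chord (E♭, G♭, B♭, D♭); F3 is not a chord tone.
It is approached by step up from E♭3 and left by leap down to B♭2.
Step in, leap out — an escape tone.
It falls on a weak beat, so it is unaccented.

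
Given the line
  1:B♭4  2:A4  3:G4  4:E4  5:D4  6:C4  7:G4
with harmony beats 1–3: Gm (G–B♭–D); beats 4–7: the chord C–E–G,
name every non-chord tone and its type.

A4 (beat 2) — passing tone; D4 (beat 5) — passing tone.

The harmony at that moment is G minor triad (G, B♭, D); A4 is not a chord tone.
It is approached by step down from B♭4 and left by step down to G4.
Step in, step out in the same direction — a passing tone.
The harmony at that moment is C major triad (C, E, G); D4 is not a chord tone.
It is approached by step down from E4 and left by step down to C4.
Step in, step out in the same direction — a passing tone.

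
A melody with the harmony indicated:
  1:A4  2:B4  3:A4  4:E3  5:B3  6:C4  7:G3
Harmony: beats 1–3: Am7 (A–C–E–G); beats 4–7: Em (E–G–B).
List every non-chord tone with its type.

The harmony at that moment is A minor seventh chord (A, C, E, G); B4 is not a chord tone.
It is approached by step up from A4 and left by step down to A4.
Step away and step back to the same note — a neighbor tone (upper neighbor).
The harmony at that moment is E minor triad (E, G, B); C4 is not a chord tone.
It is approached by step up from B3 and left by leap down to G3.
Step in, leap out — an escape tone.

B4 (beat 2) — neighbor tone; C4 (beat 6) — escape tone.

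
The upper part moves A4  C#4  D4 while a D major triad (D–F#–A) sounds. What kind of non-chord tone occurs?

The harmony at that moment is D major triad (D, F#, A); C#4 is not a chord tone.
It is approached by leap down from A4 and left by step up to D4.
Leap in, step out — an appoggiatura.

C#4 is an appoggiatura.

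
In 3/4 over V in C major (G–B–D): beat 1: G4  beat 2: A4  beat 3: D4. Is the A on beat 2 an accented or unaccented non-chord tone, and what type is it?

Unaccented escape tone.

The harmony at that moment is G major triad (G, B, D); A4 is not a chord tone.
It is approached by step up from G4 and left by leap down to D4.
Step in, leap out — an escape tone.
It falls on a weak beat, so it is unaccented.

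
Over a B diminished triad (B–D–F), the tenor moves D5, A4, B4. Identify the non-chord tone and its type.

A4 is an appoggiatura.

The harmony at that moment is B diminished triad (B, D, F); A4 is not a chord tone.
It is approached by leap down from D5 and left by step up to B4.
Leap in, step out — an appoggiatura.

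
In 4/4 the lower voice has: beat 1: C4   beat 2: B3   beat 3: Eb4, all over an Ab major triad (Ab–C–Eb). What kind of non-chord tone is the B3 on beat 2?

Escape tone.

The harmony at that moment is Ab major triad (Ab, C, Eb); B3 is not a chord tone.
It is approached by step down from C4 and left by leap up to Eb4.
Step in, leap out, on a weak beat — an escape tone.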